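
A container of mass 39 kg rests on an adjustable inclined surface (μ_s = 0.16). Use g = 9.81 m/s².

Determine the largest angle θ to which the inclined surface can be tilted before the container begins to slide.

θ_max ≈ 9.09°

At the slip threshold, m g sin θ = μ_s · m g cos θ, so tan θ = μ_s.
θ_max = arctan(0.16) = 9.09°.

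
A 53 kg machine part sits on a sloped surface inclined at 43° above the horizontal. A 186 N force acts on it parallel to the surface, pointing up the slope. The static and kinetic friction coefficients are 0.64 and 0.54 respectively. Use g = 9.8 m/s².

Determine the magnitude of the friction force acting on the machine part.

The normal reaction is N = m g cos θ = 379.9 N.
Parallel to the incline, ΣF = 0 gives f = m g sin θ − P = 354.2 − 186 = 168.2 N (up-slope positive).
The static-friction ceiling is μ_s N = 0.64 × 379.9 = 243.1 N.
Since |168.2| ≤ 243.1 N, the machine part remains in static equilibrium and friction takes exactly the required value.

f ≈ 168 N (up the incline)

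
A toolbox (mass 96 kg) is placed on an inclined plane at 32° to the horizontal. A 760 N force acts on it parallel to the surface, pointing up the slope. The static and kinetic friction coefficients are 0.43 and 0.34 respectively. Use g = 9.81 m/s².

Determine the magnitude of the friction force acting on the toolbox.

f ≈ 261 N (down the incline)

The normal reaction is N = m g cos θ = 798.7 N.
Parallel to the incline, ΣF = 0 gives f = m g sin θ − P = 499.1 − 760 = -260.9 N (up-slope positive).
The static-friction ceiling is μ_s N = 0.43 × 798.7 = 343.4 N.
Since |-260.9| ≤ 343.4 N, static friction is sufficient; f equals the required value, not μ_s N.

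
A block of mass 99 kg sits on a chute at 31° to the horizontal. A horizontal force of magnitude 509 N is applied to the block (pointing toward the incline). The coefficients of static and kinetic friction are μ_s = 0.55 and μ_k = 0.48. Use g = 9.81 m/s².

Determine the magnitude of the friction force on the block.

f ≈ 63.9 N (up the incline)

Resolve perpendicular to the incline: N = m g cos θ + P sin θ = 99×9.81×cos 31° + 509×sin 31° = 1095 N.
Along the incline, the net driving force (taking up-slope positive) is P cos θ − m g sin θ = 436.3 − 500.2 = -63.9 N, so equilibrium requires friction f = 63.9 N (up-slope).
The limit of static friction is μ_s N = 602 N.
Since 63.9 N is within the 602 N limit, the block stays put and friction is exactly 63.9 N.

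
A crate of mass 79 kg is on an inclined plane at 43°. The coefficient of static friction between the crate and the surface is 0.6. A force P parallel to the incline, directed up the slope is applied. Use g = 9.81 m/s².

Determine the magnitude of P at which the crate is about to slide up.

P ≈ 869 N

At impending motion up the slope, friction acts down-slope at its limit: f = μ_s N.
P is parallel to the surface, so N = m g cos θ = 567 N.
Along the incline: P = m g sin θ + μ_s N = 529 + 0.6×567 = 869 N.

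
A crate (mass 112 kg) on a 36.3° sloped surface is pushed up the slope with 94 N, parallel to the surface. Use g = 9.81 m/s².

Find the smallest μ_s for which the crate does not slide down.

μ_s,min ≈ 0.628

N = m g cos θ = 885.5 N.
Friction must make up the shortfall along the incline: f = m g sin θ − P = 650.5 − 94 = 556.5 N.
At the threshold f = μ_s N, so μ_s,min = 556.5/885.5 = 0.628.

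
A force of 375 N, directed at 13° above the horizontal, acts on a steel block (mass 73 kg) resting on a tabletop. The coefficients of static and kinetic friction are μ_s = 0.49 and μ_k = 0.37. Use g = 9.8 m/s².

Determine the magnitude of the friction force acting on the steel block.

f ≈ 233 N

Vertical equilibrium gives N = m g − P sin α = 631 N.
The horizontal driving force is P cos α = 365.4 N, so equilibrium needs friction f = 365.4 N.
μ_s N = 0.49 × 631 = 309.2 N.
365.4 > 309.2 N → the steel block slides; f = μ_k N = 0.37×631 = 233 N.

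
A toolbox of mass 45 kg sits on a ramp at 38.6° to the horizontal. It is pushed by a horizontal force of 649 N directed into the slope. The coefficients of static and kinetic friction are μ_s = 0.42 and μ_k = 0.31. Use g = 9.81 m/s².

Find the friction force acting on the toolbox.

The horizontal push has a component P sin θ into the surface, so N = m g cos θ + P sin θ = 345 + 404.9 = 749.9 N.
Along the incline, the net driving force (taking up-slope positive) is P cos θ − m g sin θ = 507.2 − 275.4 = 231.8 N, so equilibrium requires friction f = -231.8 N (down-slope).
Maximum static friction: μ_s N = 0.42 × 749.9 = 315 N.
|f_req| = 231.8 ≤ 315 N → the toolbox is in equilibrium; friction equals the required value.

f ≈ 232 N (down the incline)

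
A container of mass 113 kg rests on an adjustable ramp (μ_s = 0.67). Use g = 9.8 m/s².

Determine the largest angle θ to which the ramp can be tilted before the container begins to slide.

At the slip threshold, m g sin θ = μ_s · m g cos θ, so tan θ = μ_s.
θ_max = arctan(0.67) = 33.8°.

θ_max ≈ 33.8°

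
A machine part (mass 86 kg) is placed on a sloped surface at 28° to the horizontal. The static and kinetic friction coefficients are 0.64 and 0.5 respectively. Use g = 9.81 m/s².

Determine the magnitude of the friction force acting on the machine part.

f ≈ 396 N (up the incline)

The normal reaction is N = m g cos θ = 744.9 N.
Along the slope the weight component is m g sin θ = 396.1 N; friction must supply exactly this, acting up-slope.
Static friction can supply at most μ_s N = 476.7 N.
Since |396.1| ≤ 476.7 N, the machine part remains in static equilibrium and friction takes exactly the required value.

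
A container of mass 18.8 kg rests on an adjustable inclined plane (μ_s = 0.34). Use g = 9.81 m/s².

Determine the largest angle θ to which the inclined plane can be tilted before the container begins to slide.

At the slip threshold, m g sin θ = μ_s · m g cos θ, so tan θ = μ_s.
θ_max = arctan(0.34) = 18.8°.

θ_max ≈ 18.8°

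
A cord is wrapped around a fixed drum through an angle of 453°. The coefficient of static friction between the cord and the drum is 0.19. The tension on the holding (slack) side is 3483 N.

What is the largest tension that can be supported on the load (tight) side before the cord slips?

At impending slip the capstan equation gives T₂/T₁ = e^{μβ} with β in radians.
β = 453° × π/180 = 7.906 rad.
e^{μβ} = e^{0.19×7.906} = 4.492.
T₂ = T₁ · e^{μβ} = 3483 × 4.492 = 15600 N.

T_max ≈ 15600 N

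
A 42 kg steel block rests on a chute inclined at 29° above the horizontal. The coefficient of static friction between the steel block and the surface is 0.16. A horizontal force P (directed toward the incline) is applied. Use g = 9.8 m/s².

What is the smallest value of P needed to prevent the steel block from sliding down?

The steel block tends to slide down (tan θ > μ_s), so at the point of impending slip friction acts up-slope at its limit: f = μ_s N.
Perpendicular to the incline: N = m g cos θ + P sin θ.
Along the incline: P cos θ + μ_s N = m g sin θ, i.e. P cos θ + μ_s (m g cos θ + P sin θ) = m g sin θ.
Solving, P (cos θ + μ_s sin θ) = m g (sin θ − μ_s cos θ), so P = 412×0.3449/0.9522 = 149 N.

P_min ≈ 149 N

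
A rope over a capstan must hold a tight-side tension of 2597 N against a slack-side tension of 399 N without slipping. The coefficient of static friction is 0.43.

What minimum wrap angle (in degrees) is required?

T₂/T₁ = e^{μβ} → β = ln(T₂/T₁)/μ.
β = ln(2597/399)/0.43 = 1.873/0.43 = 4.356 rad.
In degrees: β = 4.356 × 180/π = 250°.

β_min ≈ 250°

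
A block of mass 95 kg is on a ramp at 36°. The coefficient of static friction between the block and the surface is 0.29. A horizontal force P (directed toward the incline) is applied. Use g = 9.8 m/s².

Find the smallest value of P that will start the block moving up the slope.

At impending motion up the slope, friction acts down-slope at its limit: f = μ_s N.
Perpendicular to the incline: N = m g cos θ + P sin θ.
Along the incline: P cos θ = m g sin θ + μ_s N = m g sin θ + μ_s (m g cos θ + P sin θ).
Solving, P (cos θ − μ_s sin θ) = m g (sin θ + μ_s cos θ), so P = 95×9.8×(sin 36° + 0.29 cos 36°)/(cos 36° − 0.29 sin 36°) = 931×0.8224/0.6386 = 1200 N.

P ≈ 1200 N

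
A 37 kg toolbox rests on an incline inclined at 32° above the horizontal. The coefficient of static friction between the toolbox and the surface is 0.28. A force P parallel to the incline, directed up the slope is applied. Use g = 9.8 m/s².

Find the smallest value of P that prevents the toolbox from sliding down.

P_min ≈ 106 N

The toolbox tends to slide down (tan θ > μ_s), so at the point of impending slip friction acts up-slope at its limit: f = μ_s N.
P is parallel to the surface, so N = m g cos θ = 308 N.
Along the incline: P + μ_s N = m g sin θ, so P = 192 − 0.28×308 = 106 N.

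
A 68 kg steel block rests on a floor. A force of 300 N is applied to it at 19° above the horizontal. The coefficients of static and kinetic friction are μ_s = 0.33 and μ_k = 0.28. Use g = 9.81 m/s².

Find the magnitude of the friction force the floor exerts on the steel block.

The vertical component of P reduces the normal force: N = m g − P sin α = 667.1 − 97.67 = 569.4 N.
Horizontally, friction must balance P cos α = 283.7 N.
μ_s N = 0.33 × 569.4 = 187.9 N.
283.7 > 187.9 N → the steel block slides; f = μ_k N = 0.28×569.4 = 159 N.

f ≈ 159 N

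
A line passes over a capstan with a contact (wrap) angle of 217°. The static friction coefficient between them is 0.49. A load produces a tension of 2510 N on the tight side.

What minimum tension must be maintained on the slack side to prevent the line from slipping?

T_min ≈ 392 N

Capstan equation at impending slip: T_tight/T_slack = e^{μβ}.
β = 217° = 3.787 rad; e^{μβ} = e^{0.49×3.787} = 6.397.
T_slack = T_tight / e^{μβ} = 2510 / 6.397 = 392 N.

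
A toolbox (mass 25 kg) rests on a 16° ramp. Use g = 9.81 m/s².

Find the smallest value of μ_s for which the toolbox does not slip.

μ_s,min ≈ 0.287

At the slip threshold m g sin θ = μ_s m g cos θ, so μ_s,min = tan θ.
μ_s,min = tan 16° = 0.287.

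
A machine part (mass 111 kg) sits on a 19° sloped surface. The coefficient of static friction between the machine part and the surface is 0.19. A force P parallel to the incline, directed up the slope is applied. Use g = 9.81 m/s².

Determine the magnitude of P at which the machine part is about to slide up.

At impending motion up the slope, friction acts down-slope at its limit: f = μ_s N.
P is parallel to the surface, so N = m g cos θ = 1030 N.
Along the incline: P = m g sin θ + μ_s N = 355 + 0.19×1030 = 550 N.

P ≈ 550 N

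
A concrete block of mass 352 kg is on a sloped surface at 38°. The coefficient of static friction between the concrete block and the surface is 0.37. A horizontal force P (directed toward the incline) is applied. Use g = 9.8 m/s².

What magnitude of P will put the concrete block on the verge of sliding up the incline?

P ≈ 5590 N

At impending motion up the slope, friction acts down-slope at its limit: f = μ_s N.
Perpendicular to the incline: N = m g cos θ + P sin θ.
Along the incline: P cos θ = m g sin θ + μ_s N = m g sin θ + μ_s (m g cos θ + P sin θ).
Solving, P (cos θ − μ_s sin θ) = m g (sin θ + μ_s cos θ), so P = 352×9.8×(sin 38° + 0.37 cos 38°)/(cos 38° − 0.37 sin 38°) = 3450×0.9072/0.5602 = 5590 N.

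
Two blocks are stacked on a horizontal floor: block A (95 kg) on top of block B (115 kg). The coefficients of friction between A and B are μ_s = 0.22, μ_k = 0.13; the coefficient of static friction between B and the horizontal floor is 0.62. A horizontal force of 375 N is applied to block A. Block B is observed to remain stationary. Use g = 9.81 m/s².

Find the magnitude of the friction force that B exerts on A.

f ≈ 121 N

The normal force B exerts on A is simply A's weight, N₁ = 932 N.
So the A–B interface can sustain at most μ_s N₁ = 205 N of static friction.
P = 375 N exceeds that limit, so A slips over B and the interface friction becomes kinetic: f₁ = μ_k N₁ = 0.13×932 = 121 N.
By Newton's third law B feels 121 N forward from A. With B stationary, the floor's static friction on B balances it: f₂ = 121 N (well within μ_s(m_A+m_B)g = 1277 N).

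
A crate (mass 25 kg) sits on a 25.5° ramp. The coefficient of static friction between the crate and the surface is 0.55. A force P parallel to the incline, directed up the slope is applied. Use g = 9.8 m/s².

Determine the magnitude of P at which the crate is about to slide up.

At impending motion up the slope, friction acts down-slope at its limit: f = μ_s N.
P is parallel to the surface, so N = m g cos θ = 221 N.
Along the incline: P = m g sin θ + μ_s N = 105 + 0.55×221 = 227 N.

P ≈ 227 N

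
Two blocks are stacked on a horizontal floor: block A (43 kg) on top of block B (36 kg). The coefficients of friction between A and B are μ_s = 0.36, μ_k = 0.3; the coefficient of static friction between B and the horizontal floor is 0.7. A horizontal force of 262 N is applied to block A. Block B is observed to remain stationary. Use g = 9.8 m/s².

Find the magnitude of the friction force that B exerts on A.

f ≈ 126 N

The normal force B exerts on A is simply A's weight, N₁ = 421.4 N.
Maximum static friction on A from B: μ_s N₁ = 0.36×421.4 = 151.7 N.
Since P = 262 N > 151.7 N, A slides on B; the A–B friction is kinetic: f₁ = μ_k N₁ = 0.3×421.4 = 126 N.
By Newton's third law B feels 126 N forward from A. With B stationary, the floor's static friction on B balances it: f₂ = 126 N (well within μ_s(m_A+m_B)g = 541.9 N).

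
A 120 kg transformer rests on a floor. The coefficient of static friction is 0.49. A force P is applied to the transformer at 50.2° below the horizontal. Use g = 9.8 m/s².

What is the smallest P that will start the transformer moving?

N = m g + P sin α (the push presses the transformer into the floor).
At impending slip, P cos α = μ_s N = μ_s (m g + P sin α).
Solving: P (cos α − μ_s sin α) = μ_s m g → P = 0.49×1180/(cos 50.2° − 0.49 sin 50.2°) = 576/0.2637 = 2190 N.

P ≈ 2190 N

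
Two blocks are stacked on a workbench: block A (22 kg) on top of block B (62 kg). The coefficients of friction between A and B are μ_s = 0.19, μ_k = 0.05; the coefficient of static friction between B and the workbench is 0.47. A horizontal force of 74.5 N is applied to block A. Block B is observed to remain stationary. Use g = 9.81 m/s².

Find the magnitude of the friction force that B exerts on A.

Normal force at the A–B interface: N₁ = m_A g = 215.8 N.
So the A–B interface can sustain at most μ_s N₁ = 41.01 N of static friction.
P = 74.5 N exceeds that limit, so A slips over B and the interface friction becomes kinetic: f₁ = μ_k N₁ = 0.05×215.8 = 10.8 N.
B experiences an equal 10.8 N forward from A (third law). B is in equilibrium, so the floor supplies f₂ = 10.8 N of static friction (limit μ_s(m_A+m_B)g = 387.3 N, not exceeded).

f ≈ 10.8 N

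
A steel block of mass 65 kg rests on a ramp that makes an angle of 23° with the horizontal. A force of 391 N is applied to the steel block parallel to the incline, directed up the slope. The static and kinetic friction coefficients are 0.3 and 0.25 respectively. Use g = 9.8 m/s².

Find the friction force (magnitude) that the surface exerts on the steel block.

Normal force: N = m g cos θ = 65 × 9.8 × cos 23° = 586.4 N.
For equilibrium along the incline the friction force must supply f = m g sin θ − P = 248.9 − 391 = -142.1 N (positive meaning up-slope).
Static friction can supply at most μ_s N = 175.9 N.
Since |-142.1| ≤ 175.9 N, no slip — friction simply equals what equilibrium demands.

f ≈ 142 N (down the incline)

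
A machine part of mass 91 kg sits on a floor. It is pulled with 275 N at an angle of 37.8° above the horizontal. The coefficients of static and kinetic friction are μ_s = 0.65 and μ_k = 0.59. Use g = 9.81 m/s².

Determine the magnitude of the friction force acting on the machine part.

The vertical component of P reduces the normal force: N = m g − P sin α = 892.7 − 168.5 = 724.2 N.
For equilibrium, f = P cos α = 275×cos 37.8° = 217.3 N.
The static-friction limit is μ_s N = 470.7 N.
217.3 ≤ 470.7 N → static; friction equals the required 217 N.

f ≈ 217 N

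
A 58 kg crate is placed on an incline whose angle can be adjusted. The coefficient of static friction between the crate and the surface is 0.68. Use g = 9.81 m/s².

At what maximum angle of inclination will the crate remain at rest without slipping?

At the slip threshold, m g sin θ = μ_s · m g cos θ, so tan θ = μ_s.
θ_max = arctan(0.68) = 34.2°.

θ_max ≈ 34.2°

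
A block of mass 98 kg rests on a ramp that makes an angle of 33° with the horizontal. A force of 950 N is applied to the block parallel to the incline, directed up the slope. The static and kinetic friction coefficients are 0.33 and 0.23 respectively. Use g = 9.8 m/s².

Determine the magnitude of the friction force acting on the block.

Perpendicular to the surface, N = m g cos θ = 98·9.8·cos 33° = 805.5 N.
The friction needed for equilibrium is m g sin θ − P = 523.1 − 950 = -426.9 N, measured positive up-slope.
Static friction can supply at most μ_s N = 265.8 N.
|-426.9| exceeds 265.8 N, so the block slips up-slope; friction is kinetic, f = μ_k N = 0.23×805.5 = 185 N.

f ≈ 185 N (down the incline)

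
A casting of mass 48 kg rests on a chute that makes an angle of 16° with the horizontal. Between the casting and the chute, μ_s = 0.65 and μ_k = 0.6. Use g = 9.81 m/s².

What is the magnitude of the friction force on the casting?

The normal reaction is N = m g cos θ = 452.6 N.
For equilibrium along the incline, friction must balance the weight component: f = m g sin θ = 129.8 N up the slope.
Static friction can supply at most μ_s N = 294.2 N.
Since |129.8| ≤ 294.2 N, no slip — friction simply equals what equilibrium demands.

f ≈ 130 N (up the incline)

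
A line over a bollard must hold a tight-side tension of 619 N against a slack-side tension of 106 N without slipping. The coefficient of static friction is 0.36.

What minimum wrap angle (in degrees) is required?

T₂/T₁ = e^{μβ} → β = ln(T₂/T₁)/μ.
β = ln(619/106)/0.36 = 1.765/0.36 = 4.902 rad.
In degrees: β = 4.902 × 180/π = 281°.

β_min ≈ 281°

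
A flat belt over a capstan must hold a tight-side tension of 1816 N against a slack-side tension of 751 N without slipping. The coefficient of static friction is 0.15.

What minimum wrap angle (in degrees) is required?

β_min ≈ 337°

T₂/T₁ = e^{μβ} → β = ln(T₂/T₁)/μ.
β = ln(1816/751)/0.15 = 0.883/0.15 = 5.887 rad.
In degrees: β = 5.887 × 180/π = 337°.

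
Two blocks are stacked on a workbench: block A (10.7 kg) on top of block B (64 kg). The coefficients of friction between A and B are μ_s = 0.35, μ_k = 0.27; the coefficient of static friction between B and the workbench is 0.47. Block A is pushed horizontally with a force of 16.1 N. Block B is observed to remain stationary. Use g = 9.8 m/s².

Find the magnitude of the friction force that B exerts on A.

f ≈ 16.1 N

Normal force at the A–B interface: N₁ = m_A g = 104.9 N.
Maximum static friction on A from B: μ_s N₁ = 0.35×104.9 = 36.7 N.
Since P = 16.1 N ≤ 36.7 N, A does not slip on B; friction on A equals P = 16.1 N.
B experiences an equal 16.1 N forward from A (third law). B is in equilibrium, so the floor supplies f₂ = 16.1 N of static friction (limit μ_s(m_A+m_B)g = 344.1 N, not exceeded).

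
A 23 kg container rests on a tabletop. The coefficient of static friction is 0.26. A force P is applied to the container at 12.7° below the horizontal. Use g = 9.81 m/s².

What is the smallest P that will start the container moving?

N = m g + P sin α (the push presses the container into the tabletop).
At impending slip, P cos α = μ_s N = μ_s (m g + P sin α).
Solving: P (cos α − μ_s sin α) = μ_s m g → P = 0.26×226/(cos 12.7° − 0.26 sin 12.7°) = 58.7/0.9184 = 63.9 N.

P ≈ 63.9 N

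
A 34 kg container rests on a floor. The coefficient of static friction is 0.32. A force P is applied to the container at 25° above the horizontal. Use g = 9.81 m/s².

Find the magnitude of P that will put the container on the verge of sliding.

N = m g − P sin α (the pull lifts the container).
At impending slip, P cos α = μ_s N = μ_s (m g − P sin α).
Solving: P (cos α + μ_s sin α) = μ_s m g → P = 0.32×334/(cos 25° + 0.32 sin 25°) = 107/1.042 = 102 N.

P ≈ 102 N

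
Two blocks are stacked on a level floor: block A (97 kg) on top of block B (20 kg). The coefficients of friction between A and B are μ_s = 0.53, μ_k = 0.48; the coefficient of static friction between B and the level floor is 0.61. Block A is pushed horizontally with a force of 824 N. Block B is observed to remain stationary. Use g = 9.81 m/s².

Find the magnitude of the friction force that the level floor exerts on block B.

f ≈ 457 N

Between the blocks, N₁ = m_A g = 951.6 N.
Maximum static friction on A from B: μ_s N₁ = 0.53×951.6 = 504.3 N.
P = 824 N exceeds that limit, so A slips over B and the interface friction becomes kinetic: f₁ = μ_k N₁ = 0.48×951.6 = 457 N.
By Newton's third law B feels 457 N forward from A. With B stationary, the floor's static friction on B balances it: f₂ = 457 N (well within μ_s(m_A+m_B)g = 700.1 N).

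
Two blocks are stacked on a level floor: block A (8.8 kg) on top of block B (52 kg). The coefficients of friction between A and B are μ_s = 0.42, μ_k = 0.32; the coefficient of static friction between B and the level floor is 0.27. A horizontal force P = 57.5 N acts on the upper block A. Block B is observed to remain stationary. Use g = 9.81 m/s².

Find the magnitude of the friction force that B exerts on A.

f ≈ 27.6 N

Normal force at the A–B interface: N₁ = m_A g = 86.33 N.
So the A–B interface can sustain at most μ_s N₁ = 36.26 N of static friction.
P = 57.5 N exceeds that limit, so A slips over B and the interface friction becomes kinetic: f₁ = μ_k N₁ = 0.32×86.33 = 27.6 N.
By Newton's third law B feels 27.6 N forward from A. With B stationary, the floor's static friction on B balances it: f₂ = 27.6 N (well within μ_s(m_A+m_B)g = 161 N).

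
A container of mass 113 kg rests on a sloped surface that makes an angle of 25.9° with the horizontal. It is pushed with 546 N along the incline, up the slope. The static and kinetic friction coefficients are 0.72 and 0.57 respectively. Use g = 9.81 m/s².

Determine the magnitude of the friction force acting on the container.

f ≈ 61.8 N (down the incline)

Perpendicular to the surface, N = m g cos θ = 113·9.81·cos 25.9° = 997.2 N.
For equilibrium along the incline the friction force must supply f = m g sin θ − P = 484.2 − 546 = -61.79 N (positive meaning up-slope).
The static-friction ceiling is μ_s N = 0.72 × 997.2 = 718 N.
Since |-61.79| ≤ 718 N, the container remains in static equilibrium and friction takes exactly the required value.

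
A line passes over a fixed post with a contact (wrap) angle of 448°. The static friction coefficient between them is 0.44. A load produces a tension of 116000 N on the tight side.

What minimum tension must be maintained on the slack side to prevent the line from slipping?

Capstan equation at impending slip: T_tight/T_slack = e^{μβ}.
β = 448° = 7.819 rad; e^{μβ} = e^{0.44×7.819} = 31.2.
T_slack = T_tight / e^{μβ} = 116000 / 31.2 = 3720 N.

T_min ≈ 3720 N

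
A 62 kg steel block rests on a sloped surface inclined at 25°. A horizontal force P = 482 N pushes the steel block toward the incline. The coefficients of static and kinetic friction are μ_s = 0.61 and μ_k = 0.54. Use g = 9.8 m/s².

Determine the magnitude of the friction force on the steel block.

f ≈ 180 N (down the incline)

The horizontal push has a component P sin θ into the surface, so N = m g cos θ + P sin θ = 550.7 + 203.7 = 754.4 N.
Along the incline, the net driving force (taking up-slope positive) is P cos θ − m g sin θ = 436.8 − 256.8 = 180.1 N, so equilibrium requires friction f = -180.1 N (down-slope).
The limit of static friction is μ_s N = 460.2 N.
|f_req| = 180.1 ≤ 460.2 N → the steel block is in equilibrium; friction equals the required value.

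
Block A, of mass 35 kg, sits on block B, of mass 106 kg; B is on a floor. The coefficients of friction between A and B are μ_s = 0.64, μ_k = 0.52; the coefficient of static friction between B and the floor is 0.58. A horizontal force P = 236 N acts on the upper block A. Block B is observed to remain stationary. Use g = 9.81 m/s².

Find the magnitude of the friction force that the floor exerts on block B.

Between the blocks, N₁ = m_A g = 343.4 N.
So the A–B interface can sustain at most μ_s N₁ = 219.7 N of static friction.
Since P = 236 N > 219.7 N, A slides on B; the A–B friction is kinetic: f₁ = μ_k N₁ = 0.52×343.4 = 179 N.
B experiences an equal 179 N forward from A (third law). B is in equilibrium, so the floor supplies f₂ = 179 N of static friction (limit μ_s(m_A+m_B)g = 802.3 N, not exceeded).

f ≈ 179 N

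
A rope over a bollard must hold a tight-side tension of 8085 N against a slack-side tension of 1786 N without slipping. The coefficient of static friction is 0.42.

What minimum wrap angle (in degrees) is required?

T₂/T₁ = e^{μβ} → β = ln(T₂/T₁)/μ.
β = ln(8085/1786)/0.42 = 1.51/0.42 = 3.595 rad.
In degrees: β = 3.595 × 180/π = 206°.

β_min ≈ 206°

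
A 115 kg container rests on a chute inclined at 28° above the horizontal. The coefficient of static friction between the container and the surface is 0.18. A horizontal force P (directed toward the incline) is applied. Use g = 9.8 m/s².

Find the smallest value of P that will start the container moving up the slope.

P ≈ 887 N

At impending motion up the slope, friction acts down-slope at its limit: f = μ_s N.
Perpendicular to the incline: N = m g cos θ + P sin θ.
Along the incline: P cos θ = m g sin θ + μ_s N = m g sin θ + μ_s (m g cos θ + P sin θ).
Solving, P (cos θ − μ_s sin θ) = m g (sin θ + μ_s cos θ), so P = 115×9.8×(sin 28° + 0.18 cos 28°)/(cos 28° − 0.18 sin 28°) = 1130×0.6284/0.7984 = 887 N.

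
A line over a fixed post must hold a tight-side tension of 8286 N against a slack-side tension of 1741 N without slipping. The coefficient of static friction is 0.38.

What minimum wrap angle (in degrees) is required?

T₂/T₁ = e^{μβ} → β = ln(T₂/T₁)/μ.
β = ln(8286/1741)/0.38 = 1.56/0.38 = 4.106 rad.
In degrees: β = 4.106 × 180/π = 235°.

β_min ≈ 235°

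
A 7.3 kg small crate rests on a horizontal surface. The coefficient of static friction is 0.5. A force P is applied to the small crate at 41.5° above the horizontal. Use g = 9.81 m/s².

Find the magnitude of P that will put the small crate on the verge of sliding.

P ≈ 33.1 N

N = m g − P sin α (the pull lifts the small crate).
At impending slip, P cos α = μ_s N = μ_s (m g − P sin α).
Solving: P (cos α + μ_s sin α) = μ_s m g → P = 0.5×71.6/(cos 41.5° + 0.5 sin 41.5°) = 35.8/1.08 = 33.1 N.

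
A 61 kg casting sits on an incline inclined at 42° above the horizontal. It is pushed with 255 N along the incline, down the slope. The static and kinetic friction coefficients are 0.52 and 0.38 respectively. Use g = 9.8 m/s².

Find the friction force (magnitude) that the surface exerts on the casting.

The normal reaction is N = m g cos θ = 444.3 N.
The friction needed for equilibrium is m g sin θ + P = 400 + 255 = 655 N, measured positive up-slope.
Static friction can supply at most μ_s N = 231 N.
|655| exceeds 231 N, so the casting slips down-slope; friction is kinetic, f = μ_k N = 0.38×444.3 = 169 N.

f ≈ 169 N (up the incline)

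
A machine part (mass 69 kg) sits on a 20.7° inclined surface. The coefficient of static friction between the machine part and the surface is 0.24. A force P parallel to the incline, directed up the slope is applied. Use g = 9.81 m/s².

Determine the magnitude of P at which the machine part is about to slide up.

P ≈ 391 N

At impending motion up the slope, friction acts down-slope at its limit: f = μ_s N.
P is parallel to the surface, so N = m g cos θ = 633 N.
Along the incline: P = m g sin θ + μ_s N = 239 + 0.24×633 = 391 N.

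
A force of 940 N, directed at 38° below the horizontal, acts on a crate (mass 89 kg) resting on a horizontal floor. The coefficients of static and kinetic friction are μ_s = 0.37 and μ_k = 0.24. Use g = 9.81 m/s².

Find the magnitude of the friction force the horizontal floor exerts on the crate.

Vertical equilibrium gives N = m g + P sin α = 1452 N.
For equilibrium, f = P cos α = 940×cos 38° = 740.7 N.
μ_s N = 0.37 × 1452 = 537.2 N.
The required friction exceeds μ_s N, so the crate moves and f = μ_k N = 348 N.

f ≈ 348 N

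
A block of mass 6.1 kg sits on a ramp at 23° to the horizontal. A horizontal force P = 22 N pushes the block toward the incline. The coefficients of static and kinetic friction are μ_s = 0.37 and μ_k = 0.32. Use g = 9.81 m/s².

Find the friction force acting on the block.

f ≈ 3.13 N (up the incline)

Normal direction: N = m g cos θ + P sin θ = 63.68 N.
Parallel to the incline: P cos θ − m g sin θ = 20.25 − 23.38 = -3.131 N; the friction needed to balance this is 3.131 N acting up the slope.
The limit of static friction is μ_s N = 23.56 N.
Since 3.131 N is within the 23.56 N limit, the block stays put and friction is exactly 3.13 N.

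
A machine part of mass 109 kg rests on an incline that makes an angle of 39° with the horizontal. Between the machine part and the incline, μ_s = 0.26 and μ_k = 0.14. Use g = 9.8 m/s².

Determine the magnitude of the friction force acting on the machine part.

Perpendicular to the surface, N = m g cos θ = 109·9.8·cos 39° = 830.1 N.
Along the slope the weight component is m g sin θ = 672.2 N; friction must supply exactly this, acting up-slope.
The static-friction ceiling is μ_s N = 0.26 × 830.1 = 215.8 N.
Since |672.2| > 215.8 N, static friction cannot hold it; the machine part slides down the incline and kinetic friction applies: f = μ_k N = 0.14 × 830.1 = 116 N.

f ≈ 116 N (up the incline)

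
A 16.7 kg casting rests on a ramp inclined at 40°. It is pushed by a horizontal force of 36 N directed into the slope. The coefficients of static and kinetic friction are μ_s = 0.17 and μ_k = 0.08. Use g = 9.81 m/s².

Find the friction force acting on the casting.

The horizontal push has a component P sin θ into the surface, so N = m g cos θ + P sin θ = 125.5 + 23.14 = 148.6 N.
Along the incline, the net driving force (taking up-slope positive) is P cos θ − m g sin θ = 27.58 − 105.3 = -77.73 N, so equilibrium requires friction f = 77.73 N (up-slope).
Maximum static friction: μ_s N = 0.17 × 148.6 = 25.27 N.
|f_req| = 77.73 > 25.27 N → the casting slides down the incline; f = μ_k N = 0.08 × 148.6 = 11.9 N.

f ≈ 11.9 N (up the incline)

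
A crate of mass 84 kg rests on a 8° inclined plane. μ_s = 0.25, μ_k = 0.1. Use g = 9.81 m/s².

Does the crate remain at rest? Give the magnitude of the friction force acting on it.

f ≈ 115 N

N = m g cos θ = 816 N.
Down-slope weight component: m g sin θ = 115 N.
μ_s N = 204 N.
115 ≤ 204 N, so it stays put; friction = 115 N.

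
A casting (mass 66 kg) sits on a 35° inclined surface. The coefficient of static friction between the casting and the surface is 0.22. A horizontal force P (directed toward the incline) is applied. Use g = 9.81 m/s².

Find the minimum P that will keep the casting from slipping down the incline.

P_min ≈ 269 N

The casting tends to slide down (tan θ > μ_s), so at the point of impending slip friction acts up-slope at its limit: f = μ_s N.
Perpendicular to the incline: N = m g cos θ + P sin θ.
Along the incline: P cos θ + μ_s N = m g sin θ, i.e. P cos θ + μ_s (m g cos θ + P sin θ) = m g sin θ.
Solving, P (cos θ + μ_s sin θ) = m g (sin θ − μ_s cos θ), so P = 647×0.3934/0.9453 = 269 N.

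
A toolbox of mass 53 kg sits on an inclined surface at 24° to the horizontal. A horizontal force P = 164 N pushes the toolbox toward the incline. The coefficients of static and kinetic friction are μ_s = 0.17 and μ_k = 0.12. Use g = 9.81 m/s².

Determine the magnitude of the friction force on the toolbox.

The horizontal push has a component P sin θ into the surface, so N = m g cos θ + P sin θ = 475 + 66.7 = 541.7 N.
Parallel to the incline: P cos θ − m g sin θ = 149.8 − 211.5 = -61.65 N; the friction needed to balance this is 61.65 N acting up the slope.
The limit of static friction is μ_s N = 92.09 N.
Since 61.65 N is within the 92.09 N limit, the toolbox stays put and friction is exactly 61.7 N.

f ≈ 61.7 N (up the incline)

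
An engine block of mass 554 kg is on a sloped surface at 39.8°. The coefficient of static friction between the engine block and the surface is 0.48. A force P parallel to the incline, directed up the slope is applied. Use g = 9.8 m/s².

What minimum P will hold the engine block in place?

The engine block tends to slide down (tan θ > μ_s), so at the point of impending slip friction acts up-slope at its limit: f = μ_s N.
P is parallel to the surface, so N = m g cos θ = 4170 N.
Along the incline: P + μ_s N = m g sin θ, so P = 3480 − 0.48×4170 = 1470 N.

P_min ≈ 1470 N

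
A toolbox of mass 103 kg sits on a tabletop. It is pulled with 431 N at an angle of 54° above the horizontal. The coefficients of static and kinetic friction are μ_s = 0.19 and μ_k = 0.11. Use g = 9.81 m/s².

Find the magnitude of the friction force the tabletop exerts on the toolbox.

Vertical equilibrium gives N = m g − P sin α = 661.7 N.
For equilibrium, f = P cos α = 431×cos 54° = 253.3 N.
The static-friction limit is μ_s N = 125.7 N.
The required friction exceeds μ_s N, so the toolbox moves and f = μ_k N = 72.8 N.

f ≈ 72.8 N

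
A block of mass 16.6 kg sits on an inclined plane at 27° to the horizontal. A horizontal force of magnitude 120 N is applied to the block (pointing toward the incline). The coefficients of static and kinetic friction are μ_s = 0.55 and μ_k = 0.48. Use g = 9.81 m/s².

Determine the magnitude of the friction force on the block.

f ≈ 33 N (down the incline)

Normal direction: N = m g cos θ + P sin θ = 199.6 N.
Along the incline, the net driving force (taking up-slope positive) is P cos θ − m g sin θ = 106.9 − 73.93 = 32.99 N, so equilibrium requires friction f = -32.99 N (down-slope).
Maximum static friction: μ_s N = 0.55 × 199.6 = 109.8 N.
Since 32.99 N is within the 109.8 N limit, the block stays put and friction is exactly 33 N.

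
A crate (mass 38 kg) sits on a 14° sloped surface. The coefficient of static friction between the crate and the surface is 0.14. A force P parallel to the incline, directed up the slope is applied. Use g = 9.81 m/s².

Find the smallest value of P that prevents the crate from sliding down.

The crate tends to slide down (tan θ > μ_s), so at the point of impending slip friction acts up-slope at its limit: f = μ_s N.
P is parallel to the surface, so N = m g cos θ = 362 N.
Along the incline: P + μ_s N = m g sin θ, so P = 90.2 − 0.14×362 = 39.5 N.

P_min ≈ 39.5 N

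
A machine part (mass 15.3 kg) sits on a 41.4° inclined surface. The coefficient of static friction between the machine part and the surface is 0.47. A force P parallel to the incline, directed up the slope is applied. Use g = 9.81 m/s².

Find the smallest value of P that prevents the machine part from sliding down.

The machine part tends to slide down (tan θ > μ_s), so at the point of impending slip friction acts up-slope at its limit: f = μ_s N.
P is parallel to the surface, so N = m g cos θ = 113 N.
Along the incline: P + μ_s N = m g sin θ, so P = 99.3 − 0.47×113 = 46.3 N.

P_min ≈ 46.3 N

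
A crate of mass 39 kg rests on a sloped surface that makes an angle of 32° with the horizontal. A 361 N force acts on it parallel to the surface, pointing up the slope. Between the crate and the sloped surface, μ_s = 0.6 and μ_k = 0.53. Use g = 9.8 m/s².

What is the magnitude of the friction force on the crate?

Normal force: N = m g cos θ = 39 × 9.8 × cos 32° = 324.1 N.
The friction needed for equilibrium is m g sin θ − P = 202.5 − 361 = -158.5 N, measured positive up-slope.
The static-friction ceiling is μ_s N = 0.6 × 324.1 = 194.5 N.
Since |-158.5| ≤ 194.5 N, no slip — friction simply equals what equilibrium demands.

f ≈ 158 N (down the incline)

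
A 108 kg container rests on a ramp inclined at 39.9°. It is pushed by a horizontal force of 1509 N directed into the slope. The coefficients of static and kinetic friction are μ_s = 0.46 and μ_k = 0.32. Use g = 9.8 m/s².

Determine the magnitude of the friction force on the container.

f ≈ 479 N (down the incline)

Normal direction: N = m g cos θ + P sin θ = 1780 N.
Along the incline, the net driving force (taking up-slope positive) is P cos θ − m g sin θ = 1158 − 678.9 = 478.7 N, so equilibrium requires friction f = -478.7 N (down-slope).
Maximum static friction: μ_s N = 0.46 × 1780 = 818.8 N.
|f_req| = 478.7 ≤ 818.8 N → the container is in equilibrium; friction equals the required value.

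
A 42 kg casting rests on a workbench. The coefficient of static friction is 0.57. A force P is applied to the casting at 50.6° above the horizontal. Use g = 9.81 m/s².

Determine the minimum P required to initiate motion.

N = m g − P sin α (the pull lifts the casting).
At impending slip, P cos α = μ_s N = μ_s (m g − P sin α).
Solving: P (cos α + μ_s sin α) = μ_s m g → P = 0.57×412/(cos 50.6° + 0.57 sin 50.6°) = 235/1.075 = 218 N.

P ≈ 218 N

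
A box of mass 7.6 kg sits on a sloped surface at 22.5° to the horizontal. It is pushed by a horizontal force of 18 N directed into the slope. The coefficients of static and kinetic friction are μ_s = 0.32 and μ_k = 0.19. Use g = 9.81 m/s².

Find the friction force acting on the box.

Normal direction: N = m g cos θ + P sin θ = 75.77 N.
Along the incline, the net driving force (taking up-slope positive) is P cos θ − m g sin θ = 16.63 − 28.53 = -11.9 N, so equilibrium requires friction f = 11.9 N (up-slope).
The limit of static friction is μ_s N = 24.25 N.
Since 11.9 N is within the 24.25 N limit, the box stays put and friction is exactly 11.9 N.

f ≈ 11.9 N (up the incline)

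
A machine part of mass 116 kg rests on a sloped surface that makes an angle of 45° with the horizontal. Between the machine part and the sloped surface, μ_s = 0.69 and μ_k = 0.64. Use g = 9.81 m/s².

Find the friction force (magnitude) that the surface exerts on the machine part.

Perpendicular to the surface, N = m g cos θ = 116·9.81·cos 45° = 804.7 N.
Along the slope the weight component is m g sin θ = 804.7 N; friction must supply exactly this, acting up-slope.
The static-friction ceiling is μ_s N = 0.69 × 804.7 = 555.2 N.
Since |804.7| > 555.2 N, static friction cannot hold it; the machine part slides down the incline and kinetic friction applies: f = μ_k N = 0.64 × 804.7 = 515 N.

f ≈ 515 N (up the incline)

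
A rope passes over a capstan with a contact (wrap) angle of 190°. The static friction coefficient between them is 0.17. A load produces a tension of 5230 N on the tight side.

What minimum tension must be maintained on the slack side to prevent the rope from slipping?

T_min ≈ 2980 N

Capstan equation at impending slip: T_tight/T_slack = e^{μβ}.
β = 190° = 3.316 rad; e^{μβ} = e^{0.17×3.316} = 1.757.
T_slack = T_tight / e^{μβ} = 5230 / 1.757 = 2980 N.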